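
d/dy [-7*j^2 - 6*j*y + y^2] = -6*j + 2*y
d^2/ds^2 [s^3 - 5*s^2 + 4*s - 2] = 6*s - 10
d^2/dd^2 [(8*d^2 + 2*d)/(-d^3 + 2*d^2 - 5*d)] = 4*(-4*d^3 - 3*d^2 + 66*d - 39)/(d^6 - 6*d^5 + 27*d^4 - 68*d^3 + 135*d^2 - 150*d + 125)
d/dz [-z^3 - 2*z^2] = z*(-3*z - 4)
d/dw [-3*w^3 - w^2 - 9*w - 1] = -9*w^2 - 2*w - 9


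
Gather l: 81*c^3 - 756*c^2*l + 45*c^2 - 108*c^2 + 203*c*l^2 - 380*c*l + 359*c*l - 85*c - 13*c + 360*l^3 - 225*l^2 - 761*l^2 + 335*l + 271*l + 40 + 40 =81*c^3 - 63*c^2 - 98*c + 360*l^3 + l^2*(203*c - 986) + l*(-756*c^2 - 21*c + 606) + 80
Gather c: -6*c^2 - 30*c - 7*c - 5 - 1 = -6*c^2 - 37*c - 6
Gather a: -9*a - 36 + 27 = -9*a - 9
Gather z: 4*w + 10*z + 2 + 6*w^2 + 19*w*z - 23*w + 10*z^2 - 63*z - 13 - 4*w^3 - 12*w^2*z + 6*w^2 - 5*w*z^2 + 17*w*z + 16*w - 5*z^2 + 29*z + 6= -4*w^3 + 12*w^2 - 3*w + z^2*(5 - 5*w) + z*(-12*w^2 + 36*w - 24) - 5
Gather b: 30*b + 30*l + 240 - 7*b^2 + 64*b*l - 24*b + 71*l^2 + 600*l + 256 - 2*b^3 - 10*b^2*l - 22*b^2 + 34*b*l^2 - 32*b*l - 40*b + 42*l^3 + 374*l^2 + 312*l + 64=-2*b^3 + b^2*(-10*l - 29) + b*(34*l^2 + 32*l - 34) + 42*l^3 + 445*l^2 + 942*l + 560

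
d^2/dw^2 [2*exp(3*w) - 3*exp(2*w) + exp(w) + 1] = (18*exp(2*w) - 12*exp(w) + 1)*exp(w)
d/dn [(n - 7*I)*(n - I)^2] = 3*(n - 5*I)*(n - I)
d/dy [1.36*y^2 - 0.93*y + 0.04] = 2.72*y - 0.93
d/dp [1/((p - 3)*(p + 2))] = (1 - 2*p)/(p^4 - 2*p^3 - 11*p^2 + 12*p + 36)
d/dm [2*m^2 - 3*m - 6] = 4*m - 3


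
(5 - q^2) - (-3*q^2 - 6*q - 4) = 2*q^2 + 6*q + 9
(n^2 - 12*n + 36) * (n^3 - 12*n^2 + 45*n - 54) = n^5 - 24*n^4 + 225*n^3 - 1026*n^2 + 2268*n - 1944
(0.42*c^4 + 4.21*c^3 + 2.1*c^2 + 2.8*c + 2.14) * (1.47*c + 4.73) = 0.6174*c^5 + 8.1753*c^4 + 23.0003*c^3 + 14.049*c^2 + 16.3898*c + 10.1222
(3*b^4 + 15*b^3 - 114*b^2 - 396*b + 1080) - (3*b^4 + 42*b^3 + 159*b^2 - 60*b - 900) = -27*b^3 - 273*b^2 - 336*b + 1980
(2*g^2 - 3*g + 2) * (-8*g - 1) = -16*g^3 + 22*g^2 - 13*g - 2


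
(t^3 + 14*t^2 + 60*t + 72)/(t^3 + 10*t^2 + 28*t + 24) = (t + 6)/(t + 2)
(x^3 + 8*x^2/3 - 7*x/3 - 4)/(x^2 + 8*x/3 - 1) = (3*x^2 - x - 4)/(3*x - 1)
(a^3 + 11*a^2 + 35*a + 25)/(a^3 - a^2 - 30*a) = (a^2 + 6*a + 5)/(a*(a - 6))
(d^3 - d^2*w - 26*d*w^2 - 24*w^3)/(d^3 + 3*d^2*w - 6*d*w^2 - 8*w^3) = (-d + 6*w)/(-d + 2*w)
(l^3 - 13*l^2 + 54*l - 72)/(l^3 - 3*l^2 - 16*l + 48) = (l - 6)/(l + 4)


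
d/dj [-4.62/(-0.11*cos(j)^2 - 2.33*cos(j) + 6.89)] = (1.0164*cos(j) + 10.7646)*sin(j)/(0.11*cos(j)^2 + 2.33*cos(j) - 6.89)^2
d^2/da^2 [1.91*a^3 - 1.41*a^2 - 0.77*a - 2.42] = 11.46*a - 2.82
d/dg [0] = 0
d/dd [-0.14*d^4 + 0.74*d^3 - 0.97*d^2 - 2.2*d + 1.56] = -0.56*d^3 + 2.22*d^2 - 1.94*d - 2.2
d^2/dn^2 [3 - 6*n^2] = -12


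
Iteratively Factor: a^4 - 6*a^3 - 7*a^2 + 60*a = (a)*(a^3 - 6*a^2 - 7*a + 60) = a*(a - 4)*(a^2 - 2*a - 15) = a*(a - 4)*(a + 3)*(a - 5)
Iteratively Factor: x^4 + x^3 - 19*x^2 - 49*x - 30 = (x + 1)*(x^3 - 19*x - 30) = (x - 5)*(x + 1)*(x^2 + 5*x + 6) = (x - 5)*(x + 1)*(x + 2)*(x + 3)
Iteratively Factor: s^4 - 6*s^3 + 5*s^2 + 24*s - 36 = (s + 2)*(s^3 - 8*s^2 + 21*s - 18) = (s - 3)*(s + 2)*(s^2 - 5*s + 6) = (s - 3)*(s - 2)*(s + 2)*(s - 3)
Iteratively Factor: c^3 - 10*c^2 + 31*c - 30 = (c - 3)*(c^2 - 7*c + 10) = (c - 3)*(c - 2)*(c - 5)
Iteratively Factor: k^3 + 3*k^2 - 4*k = (k - 1)*(k^2 + 4*k) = (k - 1)*(k + 4)*(k)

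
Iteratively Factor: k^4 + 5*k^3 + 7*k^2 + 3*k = (k + 1)*(k^3 + 4*k^2 + 3*k) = (k + 1)^2*(k^2 + 3*k) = k*(k + 1)^2*(k + 3)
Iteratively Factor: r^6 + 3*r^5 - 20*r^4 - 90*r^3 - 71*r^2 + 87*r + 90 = (r + 3)*(r^5 - 20*r^3 - 30*r^2 + 19*r + 30) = (r - 5)*(r + 3)*(r^4 + 5*r^3 + 5*r^2 - 5*r - 6) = (r - 5)*(r - 1)*(r + 3)*(r^3 + 6*r^2 + 11*r + 6) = (r - 5)*(r - 1)*(r + 1)*(r + 3)*(r^2 + 5*r + 6) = (r - 5)*(r - 1)*(r + 1)*(r + 3)^2*(r + 2)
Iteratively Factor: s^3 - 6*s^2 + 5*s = (s - 1)*(s^2 - 5*s) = (s - 5)*(s - 1)*(s)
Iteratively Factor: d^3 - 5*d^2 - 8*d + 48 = (d + 3)*(d^2 - 8*d + 16) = (d - 4)*(d + 3)*(d - 4)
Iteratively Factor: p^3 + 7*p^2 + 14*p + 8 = (p + 1)*(p^2 + 6*p + 8) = (p + 1)*(p + 4)*(p + 2)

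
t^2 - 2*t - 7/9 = (t - 7/3)*(t + 1/3)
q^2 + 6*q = q*(q + 6)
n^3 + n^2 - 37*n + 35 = (n - 5)*(n - 1)*(n + 7)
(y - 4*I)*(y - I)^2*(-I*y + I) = -I*y^4 - 6*y^3 + I*y^3 + 6*y^2 + 9*I*y^2 + 4*y - 9*I*y - 4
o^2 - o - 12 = (o - 4)*(o + 3)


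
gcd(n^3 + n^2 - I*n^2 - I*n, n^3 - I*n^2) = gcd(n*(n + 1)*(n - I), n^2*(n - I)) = n^2 - I*n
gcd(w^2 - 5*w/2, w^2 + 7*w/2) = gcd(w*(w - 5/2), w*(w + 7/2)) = w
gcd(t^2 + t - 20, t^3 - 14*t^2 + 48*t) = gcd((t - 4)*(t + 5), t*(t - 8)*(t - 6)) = 1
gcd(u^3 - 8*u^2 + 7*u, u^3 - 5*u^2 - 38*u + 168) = u - 7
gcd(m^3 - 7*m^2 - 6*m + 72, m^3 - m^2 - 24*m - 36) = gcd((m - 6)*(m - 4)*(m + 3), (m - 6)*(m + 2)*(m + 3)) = m^2 - 3*m - 18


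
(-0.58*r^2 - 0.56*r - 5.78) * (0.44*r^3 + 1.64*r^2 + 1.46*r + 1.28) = -0.2552*r^5 - 1.1976*r^4 - 4.3084*r^3 - 11.0392*r^2 - 9.1556*r - 7.3984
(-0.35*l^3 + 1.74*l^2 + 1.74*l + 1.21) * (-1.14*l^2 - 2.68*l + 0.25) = 0.399*l^5 - 1.0456*l^4 - 6.7343*l^3 - 5.6076*l^2 - 2.8078*l + 0.3025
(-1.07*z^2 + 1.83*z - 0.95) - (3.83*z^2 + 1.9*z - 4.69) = -4.9*z^2 - 0.0699999999999998*z + 3.74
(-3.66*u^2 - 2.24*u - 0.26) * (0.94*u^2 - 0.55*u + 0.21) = -3.4404*u^4 - 0.0925999999999996*u^3 + 0.219*u^2 - 0.3274*u - 0.0546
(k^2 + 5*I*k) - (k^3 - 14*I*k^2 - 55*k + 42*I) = -k^3 + k^2 + 14*I*k^2 + 55*k + 5*I*k - 42*I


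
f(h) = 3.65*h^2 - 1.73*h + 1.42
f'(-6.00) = -45.53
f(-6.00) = 143.20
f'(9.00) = 63.97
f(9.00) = 281.50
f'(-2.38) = -19.10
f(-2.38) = 26.21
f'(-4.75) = -36.40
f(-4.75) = 91.99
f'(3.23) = 21.85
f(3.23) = 33.91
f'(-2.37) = -19.03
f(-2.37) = 26.02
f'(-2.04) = -16.62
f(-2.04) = 20.14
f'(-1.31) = -11.29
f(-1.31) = 9.95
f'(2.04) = 13.16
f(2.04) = 13.08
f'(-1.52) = -12.83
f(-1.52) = 12.48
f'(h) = 7.3*h - 1.73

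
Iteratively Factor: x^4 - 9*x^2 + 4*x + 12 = (x + 1)*(x^3 - x^2 - 8*x + 12) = (x - 2)*(x + 1)*(x^2 + x - 6) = (x - 2)^2*(x + 1)*(x + 3)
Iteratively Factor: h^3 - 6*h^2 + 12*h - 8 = (h - 2)*(h^2 - 4*h + 4) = (h - 2)^2*(h - 2)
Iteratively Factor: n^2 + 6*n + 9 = (n + 3)*(n + 3)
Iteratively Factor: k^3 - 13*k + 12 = (k + 4)*(k^2 - 4*k + 3) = (k - 1)*(k + 4)*(k - 3)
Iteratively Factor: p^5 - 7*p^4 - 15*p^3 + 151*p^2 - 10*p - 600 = (p - 5)*(p^4 - 2*p^3 - 25*p^2 + 26*p + 120) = (p - 5)*(p - 3)*(p^3 + p^2 - 22*p - 40) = (p - 5)^2*(p - 3)*(p^2 + 6*p + 8) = (p - 5)^2*(p - 3)*(p + 2)*(p + 4)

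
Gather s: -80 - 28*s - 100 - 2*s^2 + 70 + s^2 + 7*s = -s^2 - 21*s - 110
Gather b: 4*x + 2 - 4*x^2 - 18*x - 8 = -4*x^2 - 14*x - 6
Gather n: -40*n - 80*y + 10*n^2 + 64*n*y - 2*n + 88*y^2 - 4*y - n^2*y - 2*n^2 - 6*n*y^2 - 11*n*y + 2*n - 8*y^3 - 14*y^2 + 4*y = n^2*(8 - y) + n*(-6*y^2 + 53*y - 40) - 8*y^3 + 74*y^2 - 80*y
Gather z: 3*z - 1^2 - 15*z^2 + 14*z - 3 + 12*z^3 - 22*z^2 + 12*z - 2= 12*z^3 - 37*z^2 + 29*z - 6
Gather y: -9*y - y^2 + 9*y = -y^2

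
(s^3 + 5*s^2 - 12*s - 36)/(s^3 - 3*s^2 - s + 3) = (s^2 + 8*s + 12)/(s^2 - 1)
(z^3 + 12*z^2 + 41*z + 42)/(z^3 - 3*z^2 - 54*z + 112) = (z^2 + 5*z + 6)/(z^2 - 10*z + 16)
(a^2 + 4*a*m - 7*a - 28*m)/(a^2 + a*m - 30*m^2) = (a^2 + 4*a*m - 7*a - 28*m)/(a^2 + a*m - 30*m^2)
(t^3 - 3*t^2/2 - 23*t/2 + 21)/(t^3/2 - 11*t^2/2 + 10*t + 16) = (2*t^3 - 3*t^2 - 23*t + 42)/(t^3 - 11*t^2 + 20*t + 32)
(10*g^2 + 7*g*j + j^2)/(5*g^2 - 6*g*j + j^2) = (10*g^2 + 7*g*j + j^2)/(5*g^2 - 6*g*j + j^2)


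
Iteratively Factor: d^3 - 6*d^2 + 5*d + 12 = (d - 4)*(d^2 - 2*d - 3) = (d - 4)*(d + 1)*(d - 3)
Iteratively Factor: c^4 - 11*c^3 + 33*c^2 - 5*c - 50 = (c + 1)*(c^3 - 12*c^2 + 45*c - 50) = (c - 2)*(c + 1)*(c^2 - 10*c + 25) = (c - 5)*(c - 2)*(c + 1)*(c - 5)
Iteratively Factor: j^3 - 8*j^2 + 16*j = (j - 4)*(j^2 - 4*j) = j*(j - 4)*(j - 4)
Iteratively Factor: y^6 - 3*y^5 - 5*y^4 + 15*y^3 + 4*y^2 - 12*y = (y + 2)*(y^5 - 5*y^4 + 5*y^3 + 5*y^2 - 6*y) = (y - 3)*(y + 2)*(y^4 - 2*y^3 - y^2 + 2*y) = y*(y - 3)*(y + 2)*(y^3 - 2*y^2 - y + 2) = y*(y - 3)*(y + 1)*(y + 2)*(y^2 - 3*y + 2) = y*(y - 3)*(y - 1)*(y + 1)*(y + 2)*(y - 2)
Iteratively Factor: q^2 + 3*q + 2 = (q + 1)*(q + 2)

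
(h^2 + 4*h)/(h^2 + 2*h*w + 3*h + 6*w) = h*(h + 4)/(h^2 + 2*h*w + 3*h + 6*w)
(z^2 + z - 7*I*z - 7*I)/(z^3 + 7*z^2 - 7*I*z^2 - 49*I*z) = (z + 1)/(z*(z + 7))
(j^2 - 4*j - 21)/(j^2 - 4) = (j^2 - 4*j - 21)/(j^2 - 4)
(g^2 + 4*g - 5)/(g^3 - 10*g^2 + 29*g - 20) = (g + 5)/(g^2 - 9*g + 20)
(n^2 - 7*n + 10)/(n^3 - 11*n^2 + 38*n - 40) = 1/(n - 4)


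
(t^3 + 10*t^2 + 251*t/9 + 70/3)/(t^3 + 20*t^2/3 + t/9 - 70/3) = (3*t + 5)/(3*t - 5)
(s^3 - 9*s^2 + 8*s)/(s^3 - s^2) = (s - 8)/s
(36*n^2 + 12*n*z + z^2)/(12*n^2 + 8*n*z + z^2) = (6*n + z)/(2*n + z)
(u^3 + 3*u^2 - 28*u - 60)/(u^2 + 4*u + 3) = (u^3 + 3*u^2 - 28*u - 60)/(u^2 + 4*u + 3)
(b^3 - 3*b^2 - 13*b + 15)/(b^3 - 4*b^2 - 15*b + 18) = (b - 5)/(b - 6)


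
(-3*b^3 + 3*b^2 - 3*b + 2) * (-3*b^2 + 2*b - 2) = 9*b^5 - 15*b^4 + 21*b^3 - 18*b^2 + 10*b - 4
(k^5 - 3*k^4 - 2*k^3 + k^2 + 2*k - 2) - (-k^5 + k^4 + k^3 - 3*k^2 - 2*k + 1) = 2*k^5 - 4*k^4 - 3*k^3 + 4*k^2 + 4*k - 3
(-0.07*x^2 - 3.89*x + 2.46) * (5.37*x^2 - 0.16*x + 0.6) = -0.3759*x^4 - 20.8781*x^3 + 13.7906*x^2 - 2.7276*x + 1.476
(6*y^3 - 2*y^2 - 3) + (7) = 6*y^3 - 2*y^2 + 4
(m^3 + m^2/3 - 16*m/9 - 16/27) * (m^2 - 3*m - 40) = m^5 - 8*m^4/3 - 385*m^3/9 - 232*m^2/27 + 656*m/9 + 640/27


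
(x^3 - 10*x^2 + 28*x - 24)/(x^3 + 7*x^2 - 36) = (x^2 - 8*x + 12)/(x^2 + 9*x + 18)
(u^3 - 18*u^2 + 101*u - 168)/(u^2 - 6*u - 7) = (u^2 - 11*u + 24)/(u + 1)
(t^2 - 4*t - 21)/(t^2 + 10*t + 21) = (t - 7)/(t + 7)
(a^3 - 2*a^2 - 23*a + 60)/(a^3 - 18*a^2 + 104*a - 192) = (a^2 + 2*a - 15)/(a^2 - 14*a + 48)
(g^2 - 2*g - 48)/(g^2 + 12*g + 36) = (g - 8)/(g + 6)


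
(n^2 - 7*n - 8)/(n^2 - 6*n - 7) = (n - 8)/(n - 7)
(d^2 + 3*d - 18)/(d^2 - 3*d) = (d + 6)/d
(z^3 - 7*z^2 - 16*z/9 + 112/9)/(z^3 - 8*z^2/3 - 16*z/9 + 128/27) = 3*(z - 7)/(3*z - 8)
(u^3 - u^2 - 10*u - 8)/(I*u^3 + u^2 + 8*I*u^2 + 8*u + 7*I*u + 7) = I*(-u^2 + 2*u + 8)/(u^2 + u*(7 - I) - 7*I)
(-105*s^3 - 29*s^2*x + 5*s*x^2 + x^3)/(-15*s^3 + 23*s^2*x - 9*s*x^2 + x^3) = (21*s^2 + 10*s*x + x^2)/(3*s^2 - 4*s*x + x^2)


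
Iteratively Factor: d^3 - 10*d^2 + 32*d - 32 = (d - 2)*(d^2 - 8*d + 16) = (d - 4)*(d - 2)*(d - 4)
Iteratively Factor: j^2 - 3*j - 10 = (j + 2)*(j - 5)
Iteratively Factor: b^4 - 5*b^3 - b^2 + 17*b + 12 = (b + 1)*(b^3 - 6*b^2 + 5*b + 12) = (b - 3)*(b + 1)*(b^2 - 3*b - 4) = (b - 4)*(b - 3)*(b + 1)*(b + 1)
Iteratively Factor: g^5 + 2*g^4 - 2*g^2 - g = (g + 1)*(g^4 + g^3 - g^2 - g) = (g + 1)^2*(g^3 - g) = g*(g + 1)^2*(g^2 - 1) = g*(g - 1)*(g + 1)^2*(g + 1)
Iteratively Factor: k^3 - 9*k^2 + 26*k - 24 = (k - 2)*(k^2 - 7*k + 12) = (k - 4)*(k - 2)*(k - 3)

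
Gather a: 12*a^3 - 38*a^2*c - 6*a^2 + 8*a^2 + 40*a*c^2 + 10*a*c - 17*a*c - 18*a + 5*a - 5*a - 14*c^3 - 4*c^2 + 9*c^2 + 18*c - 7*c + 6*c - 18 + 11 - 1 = 12*a^3 + a^2*(2 - 38*c) + a*(40*c^2 - 7*c - 18) - 14*c^3 + 5*c^2 + 17*c - 8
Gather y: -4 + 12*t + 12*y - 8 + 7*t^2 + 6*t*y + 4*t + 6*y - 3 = 7*t^2 + 16*t + y*(6*t + 18) - 15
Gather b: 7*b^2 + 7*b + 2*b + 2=7*b^2 + 9*b + 2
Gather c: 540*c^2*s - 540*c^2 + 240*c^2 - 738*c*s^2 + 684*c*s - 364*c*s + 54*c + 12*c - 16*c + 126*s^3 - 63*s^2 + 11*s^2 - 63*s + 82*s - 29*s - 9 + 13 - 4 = c^2*(540*s - 300) + c*(-738*s^2 + 320*s + 50) + 126*s^3 - 52*s^2 - 10*s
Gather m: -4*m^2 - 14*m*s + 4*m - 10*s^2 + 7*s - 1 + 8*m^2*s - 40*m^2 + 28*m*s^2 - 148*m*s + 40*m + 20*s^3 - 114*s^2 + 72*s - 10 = m^2*(8*s - 44) + m*(28*s^2 - 162*s + 44) + 20*s^3 - 124*s^2 + 79*s - 11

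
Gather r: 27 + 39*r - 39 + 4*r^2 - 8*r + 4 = 4*r^2 + 31*r - 8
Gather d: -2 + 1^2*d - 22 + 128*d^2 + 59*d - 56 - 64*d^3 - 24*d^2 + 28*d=-64*d^3 + 104*d^2 + 88*d - 80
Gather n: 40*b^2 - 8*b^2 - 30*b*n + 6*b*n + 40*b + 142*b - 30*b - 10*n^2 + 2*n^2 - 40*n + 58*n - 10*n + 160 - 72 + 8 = 32*b^2 + 152*b - 8*n^2 + n*(8 - 24*b) + 96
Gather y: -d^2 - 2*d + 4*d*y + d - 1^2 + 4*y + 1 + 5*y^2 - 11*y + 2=-d^2 - d + 5*y^2 + y*(4*d - 7) + 2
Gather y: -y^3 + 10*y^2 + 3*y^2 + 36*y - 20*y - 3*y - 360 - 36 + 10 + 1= -y^3 + 13*y^2 + 13*y - 385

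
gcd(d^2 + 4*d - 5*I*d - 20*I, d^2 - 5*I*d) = d - 5*I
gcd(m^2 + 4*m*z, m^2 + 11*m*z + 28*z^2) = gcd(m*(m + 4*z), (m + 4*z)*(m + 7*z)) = m + 4*z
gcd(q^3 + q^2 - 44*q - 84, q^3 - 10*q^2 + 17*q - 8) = 1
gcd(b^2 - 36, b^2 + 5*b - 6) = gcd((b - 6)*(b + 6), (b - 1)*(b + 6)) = b + 6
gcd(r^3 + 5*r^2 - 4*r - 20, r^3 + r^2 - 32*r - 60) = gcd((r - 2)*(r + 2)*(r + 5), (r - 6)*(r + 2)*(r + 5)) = r^2 + 7*r + 10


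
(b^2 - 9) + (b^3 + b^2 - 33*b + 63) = b^3 + 2*b^2 - 33*b + 54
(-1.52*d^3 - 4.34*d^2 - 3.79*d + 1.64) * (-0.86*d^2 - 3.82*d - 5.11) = 1.3072*d^5 + 9.5388*d^4 + 27.6054*d^3 + 35.2448*d^2 + 13.1021*d - 8.3804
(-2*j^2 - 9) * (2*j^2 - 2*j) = -4*j^4 + 4*j^3 - 18*j^2 + 18*j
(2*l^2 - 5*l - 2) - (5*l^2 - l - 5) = -3*l^2 - 4*l + 3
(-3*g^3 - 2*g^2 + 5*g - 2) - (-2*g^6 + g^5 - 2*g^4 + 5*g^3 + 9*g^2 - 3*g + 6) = 2*g^6 - g^5 + 2*g^4 - 8*g^3 - 11*g^2 + 8*g - 8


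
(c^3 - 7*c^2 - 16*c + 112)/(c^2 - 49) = (c^2 - 16)/(c + 7)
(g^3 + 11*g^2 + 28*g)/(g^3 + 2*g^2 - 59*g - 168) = g*(g + 4)/(g^2 - 5*g - 24)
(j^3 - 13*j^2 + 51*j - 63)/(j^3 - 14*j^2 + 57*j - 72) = (j - 7)/(j - 8)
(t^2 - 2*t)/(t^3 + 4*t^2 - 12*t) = 1/(t + 6)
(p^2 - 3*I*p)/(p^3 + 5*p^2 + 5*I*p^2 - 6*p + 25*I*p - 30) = p*(p - 3*I)/(p^3 + 5*p^2*(1 + I) + p*(-6 + 25*I) - 30)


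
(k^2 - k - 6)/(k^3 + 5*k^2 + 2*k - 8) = (k - 3)/(k^2 + 3*k - 4)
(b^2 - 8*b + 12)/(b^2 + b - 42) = (b - 2)/(b + 7)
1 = 1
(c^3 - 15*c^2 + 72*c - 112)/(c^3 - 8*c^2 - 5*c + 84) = (c - 4)/(c + 3)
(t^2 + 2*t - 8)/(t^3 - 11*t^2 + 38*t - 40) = (t + 4)/(t^2 - 9*t + 20)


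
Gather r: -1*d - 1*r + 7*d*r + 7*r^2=-d + 7*r^2 + r*(7*d - 1)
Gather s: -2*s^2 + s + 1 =-2*s^2 + s + 1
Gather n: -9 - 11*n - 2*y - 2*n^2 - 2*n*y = -2*n^2 + n*(-2*y - 11) - 2*y - 9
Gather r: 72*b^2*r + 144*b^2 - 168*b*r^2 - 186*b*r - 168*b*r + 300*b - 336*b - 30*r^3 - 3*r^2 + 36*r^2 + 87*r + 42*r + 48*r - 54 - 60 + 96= 144*b^2 - 36*b - 30*r^3 + r^2*(33 - 168*b) + r*(72*b^2 - 354*b + 177) - 18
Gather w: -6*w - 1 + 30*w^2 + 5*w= 30*w^2 - w - 1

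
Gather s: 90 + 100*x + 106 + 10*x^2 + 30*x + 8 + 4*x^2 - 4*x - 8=14*x^2 + 126*x + 196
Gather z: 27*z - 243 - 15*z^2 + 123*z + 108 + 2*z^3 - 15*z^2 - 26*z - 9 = 2*z^3 - 30*z^2 + 124*z - 144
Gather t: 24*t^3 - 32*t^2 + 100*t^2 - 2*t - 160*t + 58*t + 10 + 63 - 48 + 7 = 24*t^3 + 68*t^2 - 104*t + 32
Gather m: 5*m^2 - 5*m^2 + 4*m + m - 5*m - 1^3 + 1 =0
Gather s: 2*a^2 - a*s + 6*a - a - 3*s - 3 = 2*a^2 + 5*a + s*(-a - 3) - 3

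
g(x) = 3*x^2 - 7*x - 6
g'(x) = 6*x - 7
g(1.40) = -9.92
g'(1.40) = 1.40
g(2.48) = -4.91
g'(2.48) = 7.88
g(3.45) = 5.56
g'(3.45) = 13.70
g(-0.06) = -5.57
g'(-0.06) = -7.36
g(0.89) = -9.85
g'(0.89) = -1.66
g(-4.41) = 83.21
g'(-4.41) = -33.46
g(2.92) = -0.86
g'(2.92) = 10.52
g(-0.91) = 2.85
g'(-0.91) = -12.46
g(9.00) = 174.00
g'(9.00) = 47.00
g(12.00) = 342.00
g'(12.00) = 65.00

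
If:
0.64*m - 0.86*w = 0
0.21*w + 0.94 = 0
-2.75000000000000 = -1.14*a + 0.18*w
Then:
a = 1.71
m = -6.01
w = -4.48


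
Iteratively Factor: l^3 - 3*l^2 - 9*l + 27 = (l - 3)*(l^2 - 9) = (l - 3)^2*(l + 3)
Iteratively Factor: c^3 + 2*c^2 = (c)*(c^2 + 2*c) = c*(c + 2)*(c)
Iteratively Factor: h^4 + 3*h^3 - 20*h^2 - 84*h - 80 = (h + 4)*(h^3 - h^2 - 16*h - 20) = (h - 5)*(h + 4)*(h^2 + 4*h + 4) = (h - 5)*(h + 2)*(h + 4)*(h + 2)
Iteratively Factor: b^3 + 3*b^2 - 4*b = (b + 4)*(b^2 - b) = b*(b + 4)*(b - 1)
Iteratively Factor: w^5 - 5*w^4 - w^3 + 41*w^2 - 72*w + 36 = (w - 3)*(w^4 - 2*w^3 - 7*w^2 + 20*w - 12) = (w - 3)*(w - 2)*(w^3 - 7*w + 6) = (w - 3)*(w - 2)*(w - 1)*(w^2 + w - 6) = (w - 3)*(w - 2)^2*(w - 1)*(w + 3)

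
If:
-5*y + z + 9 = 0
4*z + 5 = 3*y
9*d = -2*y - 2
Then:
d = -32/51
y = 31/17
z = 2/17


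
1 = 1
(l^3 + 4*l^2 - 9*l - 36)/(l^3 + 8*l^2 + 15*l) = (l^2 + l - 12)/(l*(l + 5))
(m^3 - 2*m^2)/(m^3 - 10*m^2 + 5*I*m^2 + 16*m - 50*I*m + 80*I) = m^2/(m^2 + m*(-8 + 5*I) - 40*I)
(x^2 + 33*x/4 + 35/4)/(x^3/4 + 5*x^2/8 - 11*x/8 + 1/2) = 2*(4*x^2 + 33*x + 35)/(2*x^3 + 5*x^2 - 11*x + 4)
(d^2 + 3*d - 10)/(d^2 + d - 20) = (d - 2)/(d - 4)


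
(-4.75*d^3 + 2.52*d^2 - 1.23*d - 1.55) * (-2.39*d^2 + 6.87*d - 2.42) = 11.3525*d^5 - 38.6553*d^4 + 31.7471*d^3 - 10.844*d^2 - 7.6719*d + 3.751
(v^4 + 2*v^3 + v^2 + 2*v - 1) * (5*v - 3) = 5*v^5 + 7*v^4 - v^3 + 7*v^2 - 11*v + 3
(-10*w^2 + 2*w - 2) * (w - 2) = -10*w^3 + 22*w^2 - 6*w + 4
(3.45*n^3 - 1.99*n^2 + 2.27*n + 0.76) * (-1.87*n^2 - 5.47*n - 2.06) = -6.4515*n^5 - 15.1502*n^4 - 0.466600000000001*n^3 - 9.7387*n^2 - 8.8334*n - 1.5656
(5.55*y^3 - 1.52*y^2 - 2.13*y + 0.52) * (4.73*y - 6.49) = 26.2515*y^4 - 43.2091*y^3 - 0.210099999999999*y^2 + 16.2833*y - 3.3748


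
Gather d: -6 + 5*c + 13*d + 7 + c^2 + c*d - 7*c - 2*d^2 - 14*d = c^2 - 2*c - 2*d^2 + d*(c - 1) + 1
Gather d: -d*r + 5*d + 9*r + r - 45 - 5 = d*(5 - r) + 10*r - 50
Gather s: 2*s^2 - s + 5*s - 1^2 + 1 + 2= 2*s^2 + 4*s + 2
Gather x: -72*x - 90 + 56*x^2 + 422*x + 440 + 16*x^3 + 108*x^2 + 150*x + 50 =16*x^3 + 164*x^2 + 500*x + 400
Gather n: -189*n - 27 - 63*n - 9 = -252*n - 36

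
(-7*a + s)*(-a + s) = 7*a^2 - 8*a*s + s^2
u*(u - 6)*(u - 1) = u^3 - 7*u^2 + 6*u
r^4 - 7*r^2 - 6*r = r*(r - 3)*(r + 1)*(r + 2)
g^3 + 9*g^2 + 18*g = g*(g + 3)*(g + 6)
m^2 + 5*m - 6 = (m - 1)*(m + 6)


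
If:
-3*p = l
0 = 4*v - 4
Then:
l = -3*p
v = 1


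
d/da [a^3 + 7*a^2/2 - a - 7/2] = 3*a^2 + 7*a - 1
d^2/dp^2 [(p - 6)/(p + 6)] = -24/(p + 6)^3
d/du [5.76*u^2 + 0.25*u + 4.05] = 11.52*u + 0.25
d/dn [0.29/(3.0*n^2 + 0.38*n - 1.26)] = (-1.74*n - 0.1102)/(3.0*n^2 + 0.38*n - 1.26)^2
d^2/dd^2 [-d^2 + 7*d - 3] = -2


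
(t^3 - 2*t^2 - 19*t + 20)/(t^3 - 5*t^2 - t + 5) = (t + 4)/(t + 1)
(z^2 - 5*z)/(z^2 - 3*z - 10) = z/(z + 2)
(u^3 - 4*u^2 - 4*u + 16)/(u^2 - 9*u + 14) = (u^2 - 2*u - 8)/(u - 7)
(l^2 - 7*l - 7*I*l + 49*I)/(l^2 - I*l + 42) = (l - 7)/(l + 6*I)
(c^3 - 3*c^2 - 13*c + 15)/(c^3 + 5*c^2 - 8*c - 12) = (c^3 - 3*c^2 - 13*c + 15)/(c^3 + 5*c^2 - 8*c - 12)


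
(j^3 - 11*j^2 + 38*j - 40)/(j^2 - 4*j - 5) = (j^2 - 6*j + 8)/(j + 1)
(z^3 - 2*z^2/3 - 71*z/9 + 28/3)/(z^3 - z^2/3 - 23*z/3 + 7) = (z - 4/3)/(z - 1)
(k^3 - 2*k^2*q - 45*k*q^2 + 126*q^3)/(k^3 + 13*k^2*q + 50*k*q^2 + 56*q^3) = (k^2 - 9*k*q + 18*q^2)/(k^2 + 6*k*q + 8*q^2)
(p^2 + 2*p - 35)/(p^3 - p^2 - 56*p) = (p - 5)/(p*(p - 8))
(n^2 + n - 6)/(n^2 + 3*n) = (n - 2)/n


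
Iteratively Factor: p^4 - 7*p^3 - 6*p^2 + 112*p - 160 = (p - 2)*(p^3 - 5*p^2 - 16*p + 80) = (p - 2)*(p + 4)*(p^2 - 9*p + 20) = (p - 4)*(p - 2)*(p + 4)*(p - 5)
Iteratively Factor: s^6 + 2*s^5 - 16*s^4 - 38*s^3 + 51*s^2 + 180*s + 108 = (s - 3)*(s^5 + 5*s^4 - s^3 - 41*s^2 - 72*s - 36) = (s - 3)*(s + 2)*(s^4 + 3*s^3 - 7*s^2 - 27*s - 18) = (s - 3)*(s + 2)^2*(s^3 + s^2 - 9*s - 9) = (s - 3)*(s + 2)^2*(s + 3)*(s^2 - 2*s - 3) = (s - 3)*(s + 1)*(s + 2)^2*(s + 3)*(s - 3)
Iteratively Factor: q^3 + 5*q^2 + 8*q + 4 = (q + 2)*(q^2 + 3*q + 2) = (q + 2)^2*(q + 1)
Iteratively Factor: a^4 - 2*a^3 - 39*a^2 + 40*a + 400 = (a - 5)*(a^3 + 3*a^2 - 24*a - 80) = (a - 5)^2*(a^2 + 8*a + 16) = (a - 5)^2*(a + 4)*(a + 4)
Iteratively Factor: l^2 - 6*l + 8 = (l - 4)*(l - 2)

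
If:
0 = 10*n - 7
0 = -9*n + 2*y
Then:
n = 7/10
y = 63/20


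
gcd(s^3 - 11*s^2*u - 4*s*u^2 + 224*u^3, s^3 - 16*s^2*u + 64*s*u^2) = s - 8*u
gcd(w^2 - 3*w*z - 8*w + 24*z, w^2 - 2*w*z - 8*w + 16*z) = w - 8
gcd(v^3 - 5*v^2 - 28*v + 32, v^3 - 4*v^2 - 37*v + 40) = v^2 - 9*v + 8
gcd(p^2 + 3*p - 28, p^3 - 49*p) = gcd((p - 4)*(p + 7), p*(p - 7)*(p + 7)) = p + 7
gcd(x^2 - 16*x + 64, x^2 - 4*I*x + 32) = 1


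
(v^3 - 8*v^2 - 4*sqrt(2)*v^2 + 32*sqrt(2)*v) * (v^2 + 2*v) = v^5 - 6*v^4 - 4*sqrt(2)*v^4 - 16*v^3 + 24*sqrt(2)*v^3 + 64*sqrt(2)*v^2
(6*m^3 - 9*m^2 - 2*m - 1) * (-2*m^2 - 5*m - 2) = -12*m^5 - 12*m^4 + 37*m^3 + 30*m^2 + 9*m + 2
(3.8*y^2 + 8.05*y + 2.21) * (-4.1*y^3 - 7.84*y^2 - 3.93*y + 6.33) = -15.58*y^5 - 62.797*y^4 - 87.107*y^3 - 24.9089*y^2 + 42.2712*y + 13.9893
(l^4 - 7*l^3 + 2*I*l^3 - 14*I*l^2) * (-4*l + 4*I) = -4*l^5 + 28*l^4 - 4*I*l^4 - 8*l^3 + 28*I*l^3 + 56*l^2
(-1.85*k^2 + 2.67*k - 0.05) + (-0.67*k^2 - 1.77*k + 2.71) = -2.52*k^2 + 0.9*k + 2.66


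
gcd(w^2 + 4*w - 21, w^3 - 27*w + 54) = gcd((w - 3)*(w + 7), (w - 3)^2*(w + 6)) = w - 3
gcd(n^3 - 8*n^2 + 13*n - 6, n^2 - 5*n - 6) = n - 6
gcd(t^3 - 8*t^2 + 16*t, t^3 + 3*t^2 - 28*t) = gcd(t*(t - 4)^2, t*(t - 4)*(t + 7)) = t^2 - 4*t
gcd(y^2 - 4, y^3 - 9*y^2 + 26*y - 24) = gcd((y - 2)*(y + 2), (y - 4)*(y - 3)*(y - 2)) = y - 2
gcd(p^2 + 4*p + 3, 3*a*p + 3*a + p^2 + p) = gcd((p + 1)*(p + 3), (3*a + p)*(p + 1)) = p + 1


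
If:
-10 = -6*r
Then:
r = 5/3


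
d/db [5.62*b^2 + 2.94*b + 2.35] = 11.24*b + 2.94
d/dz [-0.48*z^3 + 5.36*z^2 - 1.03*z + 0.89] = -1.44*z^2 + 10.72*z - 1.03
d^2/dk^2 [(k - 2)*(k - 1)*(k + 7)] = 6*k + 8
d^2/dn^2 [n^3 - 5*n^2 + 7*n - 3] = 6*n - 10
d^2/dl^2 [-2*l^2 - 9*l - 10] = -4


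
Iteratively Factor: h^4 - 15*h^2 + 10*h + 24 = (h - 2)*(h^3 + 2*h^2 - 11*h - 12) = (h - 2)*(h + 4)*(h^2 - 2*h - 3) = (h - 2)*(h + 1)*(h + 4)*(h - 3)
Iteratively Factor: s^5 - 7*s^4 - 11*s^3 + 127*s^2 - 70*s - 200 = (s - 5)*(s^4 - 2*s^3 - 21*s^2 + 22*s + 40) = (s - 5)*(s - 2)*(s^3 - 21*s - 20) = (s - 5)*(s - 2)*(s + 4)*(s^2 - 4*s - 5) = (s - 5)*(s - 2)*(s + 1)*(s + 4)*(s - 5)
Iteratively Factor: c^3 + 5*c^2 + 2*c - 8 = (c - 1)*(c^2 + 6*c + 8) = (c - 1)*(c + 2)*(c + 4)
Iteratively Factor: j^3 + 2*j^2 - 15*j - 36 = (j + 3)*(j^2 - j - 12) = (j + 3)^2*(j - 4)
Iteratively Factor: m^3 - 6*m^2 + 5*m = (m - 5)*(m^2 - m) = m*(m - 5)*(m - 1)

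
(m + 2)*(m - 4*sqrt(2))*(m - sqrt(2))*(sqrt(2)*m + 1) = sqrt(2)*m^4 - 9*m^3 + 2*sqrt(2)*m^3 - 18*m^2 + 3*sqrt(2)*m^2 + 8*m + 6*sqrt(2)*m + 16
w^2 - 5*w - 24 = (w - 8)*(w + 3)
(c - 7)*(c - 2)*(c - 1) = c^3 - 10*c^2 + 23*c - 14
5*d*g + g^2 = g*(5*d + g)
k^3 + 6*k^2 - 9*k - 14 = (k - 2)*(k + 1)*(k + 7)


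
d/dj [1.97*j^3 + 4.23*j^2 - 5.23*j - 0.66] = 5.91*j^2 + 8.46*j - 5.23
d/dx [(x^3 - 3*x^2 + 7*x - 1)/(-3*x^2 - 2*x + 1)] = (-3*x^4 - 4*x^3 + 30*x^2 - 12*x + 5)/(9*x^4 + 12*x^3 - 2*x^2 - 4*x + 1)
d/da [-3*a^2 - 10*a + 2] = -6*a - 10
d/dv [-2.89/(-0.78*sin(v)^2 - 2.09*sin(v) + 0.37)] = -(4.5084*sin(v) + 6.0401)*cos(v)/(0.78*sin(v)^2 + 2.09*sin(v) - 0.37)^2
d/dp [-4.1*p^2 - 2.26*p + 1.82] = -8.2*p - 2.26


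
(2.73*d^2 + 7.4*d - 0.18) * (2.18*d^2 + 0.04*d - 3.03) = 5.9514*d^4 + 16.2412*d^3 - 8.3683*d^2 - 22.4292*d + 0.5454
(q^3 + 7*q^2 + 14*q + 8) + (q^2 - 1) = q^3 + 8*q^2 + 14*q + 7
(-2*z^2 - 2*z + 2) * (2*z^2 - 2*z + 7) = -4*z^4 - 6*z^2 - 18*z + 14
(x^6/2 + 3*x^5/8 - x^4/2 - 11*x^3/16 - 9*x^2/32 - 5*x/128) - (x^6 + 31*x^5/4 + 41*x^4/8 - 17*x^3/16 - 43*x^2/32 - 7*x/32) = -x^6/2 - 59*x^5/8 - 45*x^4/8 + 3*x^3/8 + 17*x^2/16 + 23*x/128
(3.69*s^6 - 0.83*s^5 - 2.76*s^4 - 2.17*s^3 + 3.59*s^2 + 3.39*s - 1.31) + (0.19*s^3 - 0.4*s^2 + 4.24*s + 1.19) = 3.69*s^6 - 0.83*s^5 - 2.76*s^4 - 1.98*s^3 + 3.19*s^2 + 7.63*s - 0.12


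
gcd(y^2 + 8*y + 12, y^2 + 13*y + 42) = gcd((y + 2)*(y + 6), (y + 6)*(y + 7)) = y + 6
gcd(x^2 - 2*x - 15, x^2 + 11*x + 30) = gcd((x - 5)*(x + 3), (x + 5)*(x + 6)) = 1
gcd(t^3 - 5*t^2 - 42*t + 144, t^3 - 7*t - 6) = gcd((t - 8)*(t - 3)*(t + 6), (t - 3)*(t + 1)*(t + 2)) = t - 3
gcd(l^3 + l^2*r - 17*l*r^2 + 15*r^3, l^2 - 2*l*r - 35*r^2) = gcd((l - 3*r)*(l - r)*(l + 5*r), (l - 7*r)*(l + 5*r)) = l + 5*r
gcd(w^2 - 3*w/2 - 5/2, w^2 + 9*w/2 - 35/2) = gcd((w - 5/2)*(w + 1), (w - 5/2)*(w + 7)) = w - 5/2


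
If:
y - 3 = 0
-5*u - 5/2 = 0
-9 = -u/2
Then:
No Solution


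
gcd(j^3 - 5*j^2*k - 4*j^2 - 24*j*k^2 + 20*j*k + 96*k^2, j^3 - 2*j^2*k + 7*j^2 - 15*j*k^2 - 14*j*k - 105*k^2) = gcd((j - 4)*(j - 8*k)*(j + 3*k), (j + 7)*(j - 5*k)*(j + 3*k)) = j + 3*k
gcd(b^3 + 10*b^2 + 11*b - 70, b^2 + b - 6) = b - 2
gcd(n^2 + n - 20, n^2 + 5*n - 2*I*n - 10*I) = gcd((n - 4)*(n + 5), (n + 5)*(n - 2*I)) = n + 5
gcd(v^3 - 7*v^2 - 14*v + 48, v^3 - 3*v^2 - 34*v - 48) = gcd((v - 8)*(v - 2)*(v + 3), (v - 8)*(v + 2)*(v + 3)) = v^2 - 5*v - 24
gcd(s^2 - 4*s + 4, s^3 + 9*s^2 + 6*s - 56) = s - 2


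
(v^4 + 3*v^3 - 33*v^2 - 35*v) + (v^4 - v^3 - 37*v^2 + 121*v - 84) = 2*v^4 + 2*v^3 - 70*v^2 + 86*v - 84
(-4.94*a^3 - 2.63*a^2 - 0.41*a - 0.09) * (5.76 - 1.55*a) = 7.657*a^4 - 24.3779*a^3 - 14.5133*a^2 - 2.2221*a - 0.5184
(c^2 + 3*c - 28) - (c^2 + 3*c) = -28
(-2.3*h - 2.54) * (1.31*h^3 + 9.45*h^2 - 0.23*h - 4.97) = -3.013*h^4 - 25.0624*h^3 - 23.474*h^2 + 12.0152*h + 12.6238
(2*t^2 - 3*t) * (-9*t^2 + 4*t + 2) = -18*t^4 + 35*t^3 - 8*t^2 - 6*t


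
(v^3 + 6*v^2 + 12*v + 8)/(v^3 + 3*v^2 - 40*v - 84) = (v^2 + 4*v + 4)/(v^2 + v - 42)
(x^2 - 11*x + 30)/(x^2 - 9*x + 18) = (x - 5)/(x - 3)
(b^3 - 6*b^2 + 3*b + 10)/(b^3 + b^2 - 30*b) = (b^2 - b - 2)/(b*(b + 6))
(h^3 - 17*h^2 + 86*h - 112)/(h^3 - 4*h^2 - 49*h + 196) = (h^2 - 10*h + 16)/(h^2 + 3*h - 28)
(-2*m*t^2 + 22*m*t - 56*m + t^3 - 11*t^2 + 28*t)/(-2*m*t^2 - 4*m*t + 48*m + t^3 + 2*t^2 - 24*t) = (t - 7)/(t + 6)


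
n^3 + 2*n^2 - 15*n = n*(n - 3)*(n + 5)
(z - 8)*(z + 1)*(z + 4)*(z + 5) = z^4 + 2*z^3 - 51*z^2 - 212*z - 160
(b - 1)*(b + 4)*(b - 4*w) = b^3 - 4*b^2*w + 3*b^2 - 12*b*w - 4*b + 16*w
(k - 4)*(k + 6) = k^2 + 2*k - 24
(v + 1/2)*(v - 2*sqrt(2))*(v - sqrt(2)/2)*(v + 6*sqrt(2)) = v^4 + v^3/2 + 7*sqrt(2)*v^3/2 - 28*v^2 + 7*sqrt(2)*v^2/4 - 14*v + 12*sqrt(2)*v + 6*sqrt(2)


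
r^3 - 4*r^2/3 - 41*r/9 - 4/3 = (r - 3)*(r + 1/3)*(r + 4/3)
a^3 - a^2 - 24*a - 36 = (a - 6)*(a + 2)*(a + 3)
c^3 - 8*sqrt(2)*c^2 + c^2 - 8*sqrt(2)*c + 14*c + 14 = (c + 1)*(c - 7*sqrt(2))*(c - sqrt(2))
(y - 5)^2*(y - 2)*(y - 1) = y^4 - 13*y^3 + 57*y^2 - 95*y + 50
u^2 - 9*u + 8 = (u - 8)*(u - 1)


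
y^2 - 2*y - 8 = (y - 4)*(y + 2)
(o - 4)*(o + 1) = o^2 - 3*o - 4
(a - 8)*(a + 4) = a^2 - 4*a - 32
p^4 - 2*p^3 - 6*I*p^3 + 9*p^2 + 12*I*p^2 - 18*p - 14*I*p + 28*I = (p - 2)*(p - 7*I)*(p - I)*(p + 2*I)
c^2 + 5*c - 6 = (c - 1)*(c + 6)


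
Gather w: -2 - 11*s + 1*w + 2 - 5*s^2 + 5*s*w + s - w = -5*s^2 + 5*s*w - 10*s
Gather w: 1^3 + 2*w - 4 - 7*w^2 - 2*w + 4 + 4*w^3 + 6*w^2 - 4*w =4*w^3 - w^2 - 4*w + 1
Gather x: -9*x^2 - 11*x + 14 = -9*x^2 - 11*x + 14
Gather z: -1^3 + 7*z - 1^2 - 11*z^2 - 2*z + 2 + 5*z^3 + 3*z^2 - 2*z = 5*z^3 - 8*z^2 + 3*z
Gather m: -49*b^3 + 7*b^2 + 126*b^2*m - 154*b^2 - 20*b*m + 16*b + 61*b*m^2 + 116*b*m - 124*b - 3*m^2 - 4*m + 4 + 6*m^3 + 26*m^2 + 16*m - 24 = -49*b^3 - 147*b^2 - 108*b + 6*m^3 + m^2*(61*b + 23) + m*(126*b^2 + 96*b + 12) - 20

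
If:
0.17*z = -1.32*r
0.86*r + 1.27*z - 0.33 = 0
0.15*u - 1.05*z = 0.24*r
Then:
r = -0.04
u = 1.93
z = 0.28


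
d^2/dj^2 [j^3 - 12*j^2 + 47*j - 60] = 6*j - 24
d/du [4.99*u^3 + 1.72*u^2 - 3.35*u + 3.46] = 14.97*u^2 + 3.44*u - 3.35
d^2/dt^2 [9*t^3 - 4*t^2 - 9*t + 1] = 54*t - 8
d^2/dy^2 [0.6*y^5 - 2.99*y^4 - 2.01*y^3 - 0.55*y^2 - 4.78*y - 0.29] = 12.0*y^3 - 35.88*y^2 - 12.06*y - 1.1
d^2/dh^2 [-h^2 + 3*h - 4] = -2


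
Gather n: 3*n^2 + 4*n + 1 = 3*n^2 + 4*n + 1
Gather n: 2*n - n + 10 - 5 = n + 5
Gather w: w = w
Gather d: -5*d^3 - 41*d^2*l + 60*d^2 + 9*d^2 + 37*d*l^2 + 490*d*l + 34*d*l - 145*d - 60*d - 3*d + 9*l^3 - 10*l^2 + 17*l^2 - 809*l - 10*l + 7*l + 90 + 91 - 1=-5*d^3 + d^2*(69 - 41*l) + d*(37*l^2 + 524*l - 208) + 9*l^3 + 7*l^2 - 812*l + 180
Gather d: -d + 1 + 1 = 2 - d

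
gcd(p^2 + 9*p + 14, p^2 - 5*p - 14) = p + 2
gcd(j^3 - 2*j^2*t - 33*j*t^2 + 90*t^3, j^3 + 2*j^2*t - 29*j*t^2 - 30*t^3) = -j^2 - j*t + 30*t^2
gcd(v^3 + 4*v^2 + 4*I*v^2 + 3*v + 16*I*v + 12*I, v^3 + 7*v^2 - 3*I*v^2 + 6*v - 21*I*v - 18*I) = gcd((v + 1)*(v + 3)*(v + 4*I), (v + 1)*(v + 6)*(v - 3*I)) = v + 1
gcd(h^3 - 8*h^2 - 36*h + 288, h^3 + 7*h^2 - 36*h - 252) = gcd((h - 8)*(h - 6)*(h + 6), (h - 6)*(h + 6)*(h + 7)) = h^2 - 36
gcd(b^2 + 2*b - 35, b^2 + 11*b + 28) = b + 7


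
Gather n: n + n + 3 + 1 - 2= 2*n + 2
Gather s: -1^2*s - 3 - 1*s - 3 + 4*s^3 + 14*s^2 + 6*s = 4*s^3 + 14*s^2 + 4*s - 6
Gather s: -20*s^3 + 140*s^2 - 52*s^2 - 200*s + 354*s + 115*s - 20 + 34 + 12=-20*s^3 + 88*s^2 + 269*s + 26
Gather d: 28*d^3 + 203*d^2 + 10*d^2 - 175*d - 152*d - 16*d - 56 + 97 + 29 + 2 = 28*d^3 + 213*d^2 - 343*d + 72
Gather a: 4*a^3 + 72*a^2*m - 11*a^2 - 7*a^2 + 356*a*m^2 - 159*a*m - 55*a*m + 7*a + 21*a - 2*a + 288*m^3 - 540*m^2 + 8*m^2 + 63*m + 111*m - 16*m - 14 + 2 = 4*a^3 + a^2*(72*m - 18) + a*(356*m^2 - 214*m + 26) + 288*m^3 - 532*m^2 + 158*m - 12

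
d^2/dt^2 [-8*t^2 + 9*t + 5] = -16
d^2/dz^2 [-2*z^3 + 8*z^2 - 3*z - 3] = 16 - 12*z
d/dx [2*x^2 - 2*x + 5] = 4*x - 2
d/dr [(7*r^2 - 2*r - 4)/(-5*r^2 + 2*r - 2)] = 4*(r^2 - 17*r + 3)/(25*r^4 - 20*r^3 + 24*r^2 - 8*r + 4)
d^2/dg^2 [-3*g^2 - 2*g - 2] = -6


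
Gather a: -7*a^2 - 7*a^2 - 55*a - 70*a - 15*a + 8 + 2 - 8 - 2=-14*a^2 - 140*a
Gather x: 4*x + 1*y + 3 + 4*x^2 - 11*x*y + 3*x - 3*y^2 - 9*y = 4*x^2 + x*(7 - 11*y) - 3*y^2 - 8*y + 3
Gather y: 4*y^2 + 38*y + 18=4*y^2 + 38*y + 18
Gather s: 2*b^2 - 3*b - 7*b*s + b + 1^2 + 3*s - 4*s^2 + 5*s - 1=2*b^2 - 2*b - 4*s^2 + s*(8 - 7*b)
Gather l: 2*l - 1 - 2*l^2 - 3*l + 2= -2*l^2 - l + 1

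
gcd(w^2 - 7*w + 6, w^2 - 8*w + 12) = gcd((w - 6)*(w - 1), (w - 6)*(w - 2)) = w - 6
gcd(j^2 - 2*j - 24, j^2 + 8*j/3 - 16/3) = j + 4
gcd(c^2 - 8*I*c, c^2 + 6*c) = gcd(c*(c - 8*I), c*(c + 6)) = c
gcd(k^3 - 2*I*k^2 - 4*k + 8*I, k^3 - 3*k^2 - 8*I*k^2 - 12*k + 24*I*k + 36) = k - 2*I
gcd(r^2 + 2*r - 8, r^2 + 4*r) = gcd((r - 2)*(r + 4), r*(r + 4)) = r + 4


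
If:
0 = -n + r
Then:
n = r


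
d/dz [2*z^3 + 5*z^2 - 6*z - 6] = 6*z^2 + 10*z - 6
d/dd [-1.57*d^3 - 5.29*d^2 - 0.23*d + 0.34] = -4.71*d^2 - 10.58*d - 0.23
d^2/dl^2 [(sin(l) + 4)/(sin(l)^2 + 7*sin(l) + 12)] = (3*sin(l) + cos(l)^2 + 1)/(sin(l) + 3)^3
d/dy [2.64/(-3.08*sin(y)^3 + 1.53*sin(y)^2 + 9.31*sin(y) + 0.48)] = (24.3936*sin(y)^2 - 8.0784*sin(y) - 24.5784)*cos(y)/(-3.08*sin(y)^3 + 1.53*sin(y)^2 + 9.31*sin(y) + 0.48)^2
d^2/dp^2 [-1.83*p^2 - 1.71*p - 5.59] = -3.66000000000000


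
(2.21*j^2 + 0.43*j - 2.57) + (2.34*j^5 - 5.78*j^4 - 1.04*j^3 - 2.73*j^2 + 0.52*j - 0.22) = 2.34*j^5 - 5.78*j^4 - 1.04*j^3 - 0.52*j^2 + 0.95*j - 2.79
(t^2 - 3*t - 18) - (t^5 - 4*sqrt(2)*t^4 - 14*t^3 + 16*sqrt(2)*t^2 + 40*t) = -t^5 + 4*sqrt(2)*t^4 + 14*t^3 - 16*sqrt(2)*t^2 + t^2 - 43*t - 18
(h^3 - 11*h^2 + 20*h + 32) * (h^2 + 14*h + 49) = h^5 + 3*h^4 - 85*h^3 - 227*h^2 + 1428*h + 1568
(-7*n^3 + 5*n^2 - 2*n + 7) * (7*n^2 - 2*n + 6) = -49*n^5 + 49*n^4 - 66*n^3 + 83*n^2 - 26*n + 42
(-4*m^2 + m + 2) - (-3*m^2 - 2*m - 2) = -m^2 + 3*m + 4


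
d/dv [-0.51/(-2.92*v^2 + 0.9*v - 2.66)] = (0.459 - 2.9784*v)/(2.92*v^2 - 0.9*v + 2.66)^2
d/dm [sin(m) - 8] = cos(m)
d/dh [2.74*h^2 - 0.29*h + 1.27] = 5.48*h - 0.29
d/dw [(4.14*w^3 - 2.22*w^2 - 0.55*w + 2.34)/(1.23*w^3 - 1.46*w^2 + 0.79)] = (-1.77635683940025e-15*w^5 - 3.3138*w^4 + 1.353*w^3 + 0.374200000000002*w^2 + 3.3252*w - 0.4345)/(1.5129*w^6 - 3.5916*w^5 + 2.1316*w^4 + 1.9434*w^3 - 2.3068*w^2 + 0.6241)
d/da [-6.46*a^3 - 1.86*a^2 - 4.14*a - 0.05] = -19.38*a^2 - 3.72*a - 4.14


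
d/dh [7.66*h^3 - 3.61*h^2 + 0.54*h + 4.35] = 22.98*h^2 - 7.22*h + 0.54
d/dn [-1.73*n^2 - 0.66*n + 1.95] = -3.46*n - 0.66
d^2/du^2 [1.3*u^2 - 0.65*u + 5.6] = 2.60000000000000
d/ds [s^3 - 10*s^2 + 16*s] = 3*s^2 - 20*s + 16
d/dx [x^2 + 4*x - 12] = 2*x + 4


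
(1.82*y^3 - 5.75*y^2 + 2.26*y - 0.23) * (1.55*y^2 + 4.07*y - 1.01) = 2.821*y^5 - 1.5051*y^4 - 21.7377*y^3 + 14.6492*y^2 - 3.2187*y + 0.2323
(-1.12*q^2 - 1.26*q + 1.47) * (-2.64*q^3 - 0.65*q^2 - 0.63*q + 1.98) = 2.9568*q^5 + 4.0544*q^4 - 2.3562*q^3 - 2.3793*q^2 - 3.4209*q + 2.9106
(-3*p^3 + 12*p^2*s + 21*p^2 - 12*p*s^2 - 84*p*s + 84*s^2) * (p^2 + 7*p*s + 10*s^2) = -3*p^5 - 9*p^4*s + 21*p^4 + 42*p^3*s^2 + 63*p^3*s + 36*p^2*s^3 - 294*p^2*s^2 - 120*p*s^4 - 252*p*s^3 + 840*s^4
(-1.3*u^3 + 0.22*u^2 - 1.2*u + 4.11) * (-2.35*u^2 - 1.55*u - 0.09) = 3.055*u^5 + 1.498*u^4 + 2.596*u^3 - 7.8183*u^2 - 6.2625*u - 0.3699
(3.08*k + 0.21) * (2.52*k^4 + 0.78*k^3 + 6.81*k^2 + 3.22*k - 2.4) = 7.7616*k^5 + 2.9316*k^4 + 21.1386*k^3 + 11.3477*k^2 - 6.7158*k - 0.504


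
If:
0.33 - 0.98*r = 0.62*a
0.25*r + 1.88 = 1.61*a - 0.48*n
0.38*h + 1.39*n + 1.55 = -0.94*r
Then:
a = 0.532258064516129 - 1.58064516129032*r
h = 18.8247028862479*r + 3.71743244199208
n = -5.82258064516129*r - 2.13138440860215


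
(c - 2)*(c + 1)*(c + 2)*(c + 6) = c^4 + 7*c^3 + 2*c^2 - 28*c - 24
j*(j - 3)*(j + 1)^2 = j^4 - j^3 - 5*j^2 - 3*j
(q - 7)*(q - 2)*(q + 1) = q^3 - 8*q^2 + 5*q + 14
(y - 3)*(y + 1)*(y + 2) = y^3 - 7*y - 6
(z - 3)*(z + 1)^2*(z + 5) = z^4 + 4*z^3 - 10*z^2 - 28*z - 15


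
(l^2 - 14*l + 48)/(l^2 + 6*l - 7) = (l^2 - 14*l + 48)/(l^2 + 6*l - 7)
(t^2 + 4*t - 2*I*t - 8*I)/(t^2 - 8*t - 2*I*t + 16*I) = (t + 4)/(t - 8)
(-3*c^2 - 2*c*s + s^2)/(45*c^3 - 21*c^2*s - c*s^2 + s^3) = (c + s)/(-15*c^2 + 2*c*s + s^2)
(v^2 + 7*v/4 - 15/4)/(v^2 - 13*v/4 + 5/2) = (v + 3)/(v - 2)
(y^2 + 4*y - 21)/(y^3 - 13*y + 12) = (y + 7)/(y^2 + 3*y - 4)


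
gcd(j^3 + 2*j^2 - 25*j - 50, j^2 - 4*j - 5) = j - 5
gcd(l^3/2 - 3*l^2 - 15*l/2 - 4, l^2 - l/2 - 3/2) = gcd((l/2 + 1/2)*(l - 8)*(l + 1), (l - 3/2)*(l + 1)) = l + 1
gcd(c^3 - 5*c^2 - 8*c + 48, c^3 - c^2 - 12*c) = c^2 - c - 12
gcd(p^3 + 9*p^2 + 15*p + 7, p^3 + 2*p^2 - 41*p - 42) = p^2 + 8*p + 7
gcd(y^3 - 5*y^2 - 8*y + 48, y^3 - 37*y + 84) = y - 4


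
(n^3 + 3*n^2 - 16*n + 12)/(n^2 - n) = n + 4 - 12/n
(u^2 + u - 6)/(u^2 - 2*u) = (u + 3)/u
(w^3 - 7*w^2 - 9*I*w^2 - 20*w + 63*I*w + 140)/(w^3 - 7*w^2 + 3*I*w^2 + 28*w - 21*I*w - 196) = (w - 5*I)/(w + 7*I)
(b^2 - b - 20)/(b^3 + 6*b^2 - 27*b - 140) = 1/(b + 7)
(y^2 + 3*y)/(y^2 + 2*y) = (y + 3)/(y + 2)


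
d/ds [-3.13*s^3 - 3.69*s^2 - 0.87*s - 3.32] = -9.39*s^2 - 7.38*s - 0.87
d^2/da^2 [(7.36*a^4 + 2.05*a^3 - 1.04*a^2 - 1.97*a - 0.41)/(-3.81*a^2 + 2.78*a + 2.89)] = (-213.676992*a^6 + 467.733888*a^5 + 144.9552*a^4 - 943.714144*a^3 - 732.06051*a^2 + 1.36218000000001*a + 1.083846)/(55.306341*a^6 - 121.064274*a^5 - 37.518975*a^4 + 162.17686*a^3 + 28.459275*a^2 - 69.656514*a - 24.137569)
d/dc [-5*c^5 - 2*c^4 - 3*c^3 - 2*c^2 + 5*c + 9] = -25*c^4 - 8*c^3 - 9*c^2 - 4*c + 5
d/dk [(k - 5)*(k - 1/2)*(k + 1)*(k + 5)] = 4*k^3 + 3*k^2/2 - 51*k - 25/2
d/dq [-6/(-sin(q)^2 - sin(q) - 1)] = -6*(2*sin(q) + 1)*cos(q)/(sin(q)^2 + sin(q) + 1)^2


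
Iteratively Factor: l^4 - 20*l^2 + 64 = (l + 2)*(l^3 - 2*l^2 - 16*l + 32) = (l - 2)*(l + 2)*(l^2 - 16) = (l - 4)*(l - 2)*(l + 2)*(l + 4)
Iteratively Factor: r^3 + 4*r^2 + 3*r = (r + 1)*(r^2 + 3*r) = r*(r + 1)*(r + 3)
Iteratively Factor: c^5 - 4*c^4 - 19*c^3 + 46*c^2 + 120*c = (c + 2)*(c^4 - 6*c^3 - 7*c^2 + 60*c) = c*(c + 2)*(c^3 - 6*c^2 - 7*c + 60) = c*(c - 5)*(c + 2)*(c^2 - c - 12) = c*(c - 5)*(c - 4)*(c + 2)*(c + 3)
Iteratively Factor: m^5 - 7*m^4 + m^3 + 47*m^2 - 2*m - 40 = (m + 2)*(m^4 - 9*m^3 + 19*m^2 + 9*m - 20) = (m - 4)*(m + 2)*(m^3 - 5*m^2 - m + 5) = (m - 5)*(m - 4)*(m + 2)*(m^2 - 1) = (m - 5)*(m - 4)*(m + 1)*(m + 2)*(m - 1)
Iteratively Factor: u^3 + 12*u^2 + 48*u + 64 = (u + 4)*(u^2 + 8*u + 16) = (u + 4)^2*(u + 4)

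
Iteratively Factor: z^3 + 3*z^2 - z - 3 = (z + 1)*(z^2 + 2*z - 3) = (z + 1)*(z + 3)*(z - 1)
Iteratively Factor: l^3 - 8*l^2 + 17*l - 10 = (l - 1)*(l^2 - 7*l + 10) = (l - 2)*(l - 1)*(l - 5)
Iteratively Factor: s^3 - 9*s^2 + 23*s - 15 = (s - 1)*(s^2 - 8*s + 15) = (s - 5)*(s - 1)*(s - 3)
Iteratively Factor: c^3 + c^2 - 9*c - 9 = (c + 3)*(c^2 - 2*c - 3) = (c - 3)*(c + 3)*(c + 1)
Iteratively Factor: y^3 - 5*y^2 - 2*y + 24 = (y - 3)*(y^2 - 2*y - 8) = (y - 3)*(y + 2)*(y - 4)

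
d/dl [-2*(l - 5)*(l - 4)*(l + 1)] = -6*l^2 + 32*l - 22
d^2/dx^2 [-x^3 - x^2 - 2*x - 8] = -6*x - 2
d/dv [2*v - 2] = 2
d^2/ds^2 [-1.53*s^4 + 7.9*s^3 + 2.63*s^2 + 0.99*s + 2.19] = -18.36*s^2 + 47.4*s + 5.26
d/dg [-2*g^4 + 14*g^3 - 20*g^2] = 2*g*(-4*g^2 + 21*g - 20)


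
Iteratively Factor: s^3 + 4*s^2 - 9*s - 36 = (s + 3)*(s^2 + s - 12) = (s + 3)*(s + 4)*(s - 3)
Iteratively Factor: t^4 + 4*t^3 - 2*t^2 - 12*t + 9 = (t - 1)*(t^3 + 5*t^2 + 3*t - 9) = (t - 1)^2*(t^2 + 6*t + 9) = (t - 1)^2*(t + 3)*(t + 3)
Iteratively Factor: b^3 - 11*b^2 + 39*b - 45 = (b - 5)*(b^2 - 6*b + 9) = (b - 5)*(b - 3)*(b - 3)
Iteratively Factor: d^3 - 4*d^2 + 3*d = (d - 1)*(d^2 - 3*d) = (d - 3)*(d - 1)*(d)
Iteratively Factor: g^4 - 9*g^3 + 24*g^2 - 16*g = (g)*(g^3 - 9*g^2 + 24*g - 16) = g*(g - 1)*(g^2 - 8*g + 16) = g*(g - 4)*(g - 1)*(g - 4)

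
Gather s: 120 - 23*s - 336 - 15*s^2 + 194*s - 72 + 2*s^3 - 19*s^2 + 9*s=2*s^3 - 34*s^2 + 180*s - 288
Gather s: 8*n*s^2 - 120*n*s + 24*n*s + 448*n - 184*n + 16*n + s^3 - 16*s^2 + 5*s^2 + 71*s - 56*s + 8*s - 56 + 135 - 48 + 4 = 280*n + s^3 + s^2*(8*n - 11) + s*(23 - 96*n) + 35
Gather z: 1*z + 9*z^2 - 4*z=9*z^2 - 3*z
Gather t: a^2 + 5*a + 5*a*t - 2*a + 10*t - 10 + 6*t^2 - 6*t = a^2 + 3*a + 6*t^2 + t*(5*a + 4) - 10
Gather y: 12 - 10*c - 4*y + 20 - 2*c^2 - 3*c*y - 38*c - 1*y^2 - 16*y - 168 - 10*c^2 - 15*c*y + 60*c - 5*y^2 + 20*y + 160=-12*c^2 - 18*c*y + 12*c - 6*y^2 + 24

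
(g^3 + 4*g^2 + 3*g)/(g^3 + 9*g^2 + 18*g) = (g + 1)/(g + 6)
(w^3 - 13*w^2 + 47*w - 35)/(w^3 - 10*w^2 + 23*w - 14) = (w - 5)/(w - 2)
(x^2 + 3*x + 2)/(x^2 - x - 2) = (x + 2)/(x - 2)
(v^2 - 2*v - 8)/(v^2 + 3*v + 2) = (v - 4)/(v + 1)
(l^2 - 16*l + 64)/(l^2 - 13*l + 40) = (l - 8)/(l - 5)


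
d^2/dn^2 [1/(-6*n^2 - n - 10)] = 2*(36*n^2 + 6*n - (12*n + 1)^2 + 60)/(6*n^2 + n + 10)^3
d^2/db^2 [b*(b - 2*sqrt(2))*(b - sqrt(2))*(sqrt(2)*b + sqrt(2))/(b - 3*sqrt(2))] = 2*(3*sqrt(2)*b^4 - 54*b^3 + sqrt(2)*b^3 - 18*b^2 + 162*sqrt(2)*b^2 - 324*b + 54*sqrt(2)*b - 84 + 72*sqrt(2))/(b^3 - 9*sqrt(2)*b^2 + 54*b - 54*sqrt(2))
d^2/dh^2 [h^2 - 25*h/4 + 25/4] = 2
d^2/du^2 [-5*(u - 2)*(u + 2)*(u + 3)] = -30*u - 30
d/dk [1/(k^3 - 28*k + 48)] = (28 - 3*k^2)/(k^3 - 28*k + 48)^2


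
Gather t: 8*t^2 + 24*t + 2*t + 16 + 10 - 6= 8*t^2 + 26*t + 20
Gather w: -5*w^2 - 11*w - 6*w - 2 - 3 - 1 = -5*w^2 - 17*w - 6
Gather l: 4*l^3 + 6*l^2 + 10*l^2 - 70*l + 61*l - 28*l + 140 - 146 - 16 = 4*l^3 + 16*l^2 - 37*l - 22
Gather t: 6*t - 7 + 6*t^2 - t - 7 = 6*t^2 + 5*t - 14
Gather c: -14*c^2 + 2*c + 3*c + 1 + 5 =-14*c^2 + 5*c + 6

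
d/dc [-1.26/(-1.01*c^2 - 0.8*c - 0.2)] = (-2.5452*c - 1.008)/(1.01*c^2 + 0.8*c + 0.2)^2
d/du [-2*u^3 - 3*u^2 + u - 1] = -6*u^2 - 6*u + 1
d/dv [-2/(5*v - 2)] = 10/(5*v - 2)^2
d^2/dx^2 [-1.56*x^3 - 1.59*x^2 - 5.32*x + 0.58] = -9.36*x - 3.18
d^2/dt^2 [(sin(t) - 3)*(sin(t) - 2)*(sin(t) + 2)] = -9*sin(t)^3 + 12*sin(t)^2 + 10*sin(t) - 6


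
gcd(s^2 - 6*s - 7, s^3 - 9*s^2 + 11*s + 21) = s^2 - 6*s - 7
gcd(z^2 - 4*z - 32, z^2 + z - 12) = z + 4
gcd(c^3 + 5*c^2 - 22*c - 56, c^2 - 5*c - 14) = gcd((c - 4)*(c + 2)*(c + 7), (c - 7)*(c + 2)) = c + 2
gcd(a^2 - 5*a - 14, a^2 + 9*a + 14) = a + 2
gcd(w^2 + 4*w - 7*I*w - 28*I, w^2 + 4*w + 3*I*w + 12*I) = w + 4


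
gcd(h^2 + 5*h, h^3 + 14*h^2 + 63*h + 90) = h + 5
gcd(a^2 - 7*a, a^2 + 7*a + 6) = 1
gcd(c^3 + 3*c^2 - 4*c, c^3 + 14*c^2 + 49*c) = c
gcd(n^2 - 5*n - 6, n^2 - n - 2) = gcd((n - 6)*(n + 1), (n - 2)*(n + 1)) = n + 1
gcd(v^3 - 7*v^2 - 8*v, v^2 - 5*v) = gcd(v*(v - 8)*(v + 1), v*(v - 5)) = v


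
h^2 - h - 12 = (h - 4)*(h + 3)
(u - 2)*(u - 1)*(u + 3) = u^3 - 7*u + 6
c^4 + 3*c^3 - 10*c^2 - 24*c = c*(c - 3)*(c + 2)*(c + 4)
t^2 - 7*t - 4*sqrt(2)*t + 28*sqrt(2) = (t - 7)*(t - 4*sqrt(2))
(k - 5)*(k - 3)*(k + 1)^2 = k^4 - 6*k^3 + 22*k + 15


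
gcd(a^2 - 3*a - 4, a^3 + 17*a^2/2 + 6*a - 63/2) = 1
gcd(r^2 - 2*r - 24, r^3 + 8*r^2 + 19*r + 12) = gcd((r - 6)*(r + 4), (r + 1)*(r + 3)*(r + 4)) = r + 4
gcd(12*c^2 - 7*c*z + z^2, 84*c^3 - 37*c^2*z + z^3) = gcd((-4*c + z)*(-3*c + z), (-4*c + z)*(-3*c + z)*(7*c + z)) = 12*c^2 - 7*c*z + z^2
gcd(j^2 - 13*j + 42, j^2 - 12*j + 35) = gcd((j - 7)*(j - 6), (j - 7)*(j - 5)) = j - 7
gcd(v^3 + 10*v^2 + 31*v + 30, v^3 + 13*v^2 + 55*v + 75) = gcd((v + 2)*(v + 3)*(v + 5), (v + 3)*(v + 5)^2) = v^2 + 8*v + 15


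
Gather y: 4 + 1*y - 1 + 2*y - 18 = 3*y - 15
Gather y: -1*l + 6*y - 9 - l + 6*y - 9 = -2*l + 12*y - 18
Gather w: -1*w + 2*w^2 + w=2*w^2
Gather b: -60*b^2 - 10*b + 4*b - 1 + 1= -60*b^2 - 6*b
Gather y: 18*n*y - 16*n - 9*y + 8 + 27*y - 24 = -16*n + y*(18*n + 18) - 16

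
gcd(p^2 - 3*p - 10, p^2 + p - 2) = p + 2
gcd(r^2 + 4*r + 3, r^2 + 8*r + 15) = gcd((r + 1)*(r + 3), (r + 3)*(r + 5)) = r + 3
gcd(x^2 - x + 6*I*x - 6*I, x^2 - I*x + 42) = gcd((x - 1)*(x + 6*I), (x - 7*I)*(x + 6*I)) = x + 6*I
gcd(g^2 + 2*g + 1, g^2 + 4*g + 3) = g + 1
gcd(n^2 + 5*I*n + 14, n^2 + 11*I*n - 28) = n + 7*I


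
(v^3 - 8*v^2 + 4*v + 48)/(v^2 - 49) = (v^3 - 8*v^2 + 4*v + 48)/(v^2 - 49)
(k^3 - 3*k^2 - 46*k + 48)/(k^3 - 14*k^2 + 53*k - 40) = (k + 6)/(k - 5)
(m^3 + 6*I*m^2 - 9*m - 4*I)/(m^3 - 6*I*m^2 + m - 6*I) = (m^2 + 5*I*m - 4)/(m^2 - 7*I*m - 6)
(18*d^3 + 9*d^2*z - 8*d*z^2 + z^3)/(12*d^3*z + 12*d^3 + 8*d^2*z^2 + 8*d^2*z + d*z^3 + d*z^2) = (18*d^3 + 9*d^2*z - 8*d*z^2 + z^3)/(d*(12*d^2*z + 12*d^2 + 8*d*z^2 + 8*d*z + z^3 + z^2))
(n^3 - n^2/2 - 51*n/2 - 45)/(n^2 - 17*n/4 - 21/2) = 2*(2*n^2 + 11*n + 15)/(4*n + 7)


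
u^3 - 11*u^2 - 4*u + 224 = (u - 8)*(u - 7)*(u + 4)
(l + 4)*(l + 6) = l^2 + 10*l + 24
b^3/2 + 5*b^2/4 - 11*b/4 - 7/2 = (b/2 + 1/2)*(b - 2)*(b + 7/2)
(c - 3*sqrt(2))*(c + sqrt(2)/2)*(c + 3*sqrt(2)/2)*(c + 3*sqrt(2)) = c^4 + 2*sqrt(2)*c^3 - 33*c^2/2 - 36*sqrt(2)*c - 27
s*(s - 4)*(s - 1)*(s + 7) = s^4 + 2*s^3 - 31*s^2 + 28*s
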